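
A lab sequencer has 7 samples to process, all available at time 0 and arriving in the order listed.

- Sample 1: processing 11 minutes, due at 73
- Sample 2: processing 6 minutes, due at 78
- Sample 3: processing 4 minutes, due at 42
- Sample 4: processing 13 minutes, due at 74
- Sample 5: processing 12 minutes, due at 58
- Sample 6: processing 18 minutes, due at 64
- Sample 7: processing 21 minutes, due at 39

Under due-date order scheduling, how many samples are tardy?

EDD (increasing due date): Sample 7 Sample 3 Sample 5 Sample 6 Sample 1 Sample 4 Sample 2.
Sample 7: 0→21, due 39, tardiness 0
Sample 3: 21→25, due 42, tardiness 0
Sample 5: 25→37, due 58, tardiness 0
Sample 6: 37→55, due 64, tardiness 0
Sample 1: 55→66, due 73, tardiness 0
Sample 4: 66→79, due 74, tardiness 5
Sample 2: 79→85, due 78, tardiness 7
Late samples: 2.

2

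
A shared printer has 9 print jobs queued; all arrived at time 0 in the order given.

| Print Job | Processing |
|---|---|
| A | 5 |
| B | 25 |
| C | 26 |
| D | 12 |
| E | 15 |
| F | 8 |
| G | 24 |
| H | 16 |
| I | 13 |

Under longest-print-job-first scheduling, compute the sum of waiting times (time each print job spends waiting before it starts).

LPT (decreasing processing time): C B G H E I D F A.
C: waits 0, runs 0→26
B: waits 26, runs 26→51
G: waits 51, runs 51→75
H: waits 75, runs 75→91
E: waits 91, runs 91→106
I: waits 106, runs 106→119
D: waits 119, runs 119→131
F: waits 131, runs 131→139
A: waits 139, runs 139→144
Sum = 0+26+51+75+91+106+119+131+139 = 738.

738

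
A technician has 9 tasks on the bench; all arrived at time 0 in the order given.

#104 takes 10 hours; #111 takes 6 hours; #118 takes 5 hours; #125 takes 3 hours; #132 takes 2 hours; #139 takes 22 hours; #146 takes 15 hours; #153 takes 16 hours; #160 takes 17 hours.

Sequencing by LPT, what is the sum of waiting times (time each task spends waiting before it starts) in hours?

LPT (decreasing processing time): #139 #160 #153 #146 #104 #111 #118 #125 #132.
#139: waits 0, runs 0→22
#160: waits 22, runs 22→39
#153: waits 39, runs 39→55
#146: waits 55, runs 55→70
#104: waits 70, runs 70→80
#111: waits 80, runs 80→86
#118: waits 86, runs 86→91
#125: waits 91, runs 91→94
#132: waits 94, runs 94→96
Sum = 0+22+39+55+70+80+86+91+94 = 537.

537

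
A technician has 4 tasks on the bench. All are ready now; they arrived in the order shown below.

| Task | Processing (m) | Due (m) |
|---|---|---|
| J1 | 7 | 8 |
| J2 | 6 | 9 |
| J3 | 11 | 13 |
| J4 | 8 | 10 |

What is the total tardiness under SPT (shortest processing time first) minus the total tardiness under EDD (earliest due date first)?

1

SPT (increasing processing time): J2 J1 J4 J3.
J2: 0→6, due 9, tardiness 0
J1: 6→13, due 8, tardiness 5
J4: 13→21, due 10, tardiness 11
J3: 21→32, due 13, tardiness 19
Sum = 0+5+11+19 = 35.
EDD (increasing due date): J1 J2 J4 J3.
J1: 0→7, due 8, tardiness 0
J2: 7→13, due 9, tardiness 4
J4: 13→21, due 10, tardiness 11
J3: 21→32, due 13, tardiness 19
Sum = 0+4+11+19 = 34.
Difference = 35 − 34 = 1.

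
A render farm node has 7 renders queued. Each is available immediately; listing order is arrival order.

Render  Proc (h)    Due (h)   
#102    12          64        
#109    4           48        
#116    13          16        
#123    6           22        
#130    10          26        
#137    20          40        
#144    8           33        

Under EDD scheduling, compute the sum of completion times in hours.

EDD (increasing due date): #116 #123 #130 #144 #137 #109 #102.
#116: 0→13
#123: 13→19
#130: 19→29
#144: 29→37
#137: 37→57
#109: 57→61
#102: 61→73
Sum = 13+19+29+37+57+61+73 = 289.

289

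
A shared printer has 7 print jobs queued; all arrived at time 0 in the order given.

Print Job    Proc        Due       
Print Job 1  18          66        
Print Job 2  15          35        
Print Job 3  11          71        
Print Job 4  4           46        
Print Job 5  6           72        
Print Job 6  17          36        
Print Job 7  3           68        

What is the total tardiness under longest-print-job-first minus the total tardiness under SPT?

LPT (decreasing processing time): Print Job 1 Print Job 6 Print Job 2 Print Job 3 Print Job 5 Print Job 4 Print Job 7.
Print Job 1: 0→18, due 66, tardiness 0
Print Job 6: 18→35, due 36, tardiness 0
Print Job 2: 35→50, due 35, tardiness 15
Print Job 3: 50→61, due 71, tardiness 0
Print Job 5: 61→67, due 72, tardiness 0
Print Job 4: 67→71, due 46, tardiness 25
Print Job 7: 71→74, due 68, tardiness 6
Sum = 0+0+15+0+0+25+6 = 46.
SPT (increasing processing time): Print Job 7 Print Job 4 Print Job 5 Print Job 3 Print Job 2 Print Job 6 Print Job 1.
Print Job 7: 0→3, due 68, tardiness 0
Print Job 4: 3→7, due 46, tardiness 0
Print Job 5: 7→13, due 72, tardiness 0
Print Job 3: 13→24, due 71, tardiness 0
Print Job 2: 24→39, due 35, tardiness 4
Print Job 6: 39→56, due 36, tardiness 20
Print Job 1: 56→74, due 66, tardiness 8
Sum = 0+0+0+0+4+20+8 = 32.
Difference = 46 − 32 = 14.

14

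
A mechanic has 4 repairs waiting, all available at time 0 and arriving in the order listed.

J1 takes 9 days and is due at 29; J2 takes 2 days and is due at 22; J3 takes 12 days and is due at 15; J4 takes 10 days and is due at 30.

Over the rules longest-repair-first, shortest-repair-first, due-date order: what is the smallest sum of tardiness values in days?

3

LPT (decreasing processing time): J3 J4 J1 J2.
J3: 0→12, due 15, tardiness 0
J4: 12→22, due 30, tardiness 0
J1: 22→31, due 29, tardiness 2
J2: 31→33, due 22, tardiness 11
Sum = 0+0+2+11 = 13.
SPT (increasing processing time): J2 J1 J4 J3.
J2: 0→2, due 22, tardiness 0
J1: 2→11, due 29, tardiness 0
J4: 11→21, due 30, tardiness 0
J3: 21→33, due 15, tardiness 18
Sum = 0+0+0+18 = 18.
EDD (increasing due date): J3 J2 J1 J4.
J3: 0→12, due 15, tardiness 0
J2: 12→14, due 22, tardiness 0
J1: 14→23, due 29, tardiness 0
J4: 23→33, due 30, tardiness 3
Sum = 0+0+0+3 = 3.
LPT 13, SPT 18, EDD 3 → minimum 3.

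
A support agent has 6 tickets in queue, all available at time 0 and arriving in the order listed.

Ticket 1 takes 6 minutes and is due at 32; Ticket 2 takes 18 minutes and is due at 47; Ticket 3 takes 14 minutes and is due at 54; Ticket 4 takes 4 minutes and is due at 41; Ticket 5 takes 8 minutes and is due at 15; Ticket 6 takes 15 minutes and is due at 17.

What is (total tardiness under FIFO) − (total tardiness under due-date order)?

FIFO (arrival order): Ticket 1 Ticket 2 Ticket 3 Ticket 4 Ticket 5 Ticket 6.
Ticket 1: 0→6, due 32, tardiness 0
Ticket 2: 6→24, due 47, tardiness 0
Ticket 3: 24→38, due 54, tardiness 0
Ticket 4: 38→42, due 41, tardiness 1
Ticket 5: 42→50, due 15, tardiness 35
Ticket 6: 50→65, due 17, tardiness 48
Sum = 0+0+0+1+35+48 = 84.
EDD (increasing due date): Ticket 5 Ticket 6 Ticket 1 Ticket 4 Ticket 2 Ticket 3.
Ticket 5: 0→8, due 15, tardiness 0
Ticket 6: 8→23, due 17, tardiness 6
Ticket 1: 23→29, due 32, tardiness 0
Ticket 4: 29→33, due 41, tardiness 0
Ticket 2: 33→51, due 47, tardiness 4
Ticket 3: 51→65, due 54, tardiness 11
Sum = 0+6+0+0+4+11 = 21.
Difference = 84 − 21 = 63.

63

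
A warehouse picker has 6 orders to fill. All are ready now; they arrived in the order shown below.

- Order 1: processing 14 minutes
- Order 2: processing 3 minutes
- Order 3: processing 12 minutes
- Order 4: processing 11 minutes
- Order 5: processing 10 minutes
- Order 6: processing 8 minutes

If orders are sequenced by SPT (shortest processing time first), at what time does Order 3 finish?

SPT (increasing processing time): Order 2 Order 6 Order 5 Order 4 Order 3 Order 1.
Order 2: 0→3
Order 6: 3→11
Order 5: 11→21
Order 4: 21→32
Order 3: 32→44

44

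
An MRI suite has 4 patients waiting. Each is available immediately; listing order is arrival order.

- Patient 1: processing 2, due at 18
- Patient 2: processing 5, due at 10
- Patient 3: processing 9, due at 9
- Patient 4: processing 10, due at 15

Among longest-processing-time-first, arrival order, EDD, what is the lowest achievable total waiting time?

25

LPT (decreasing processing time): Patient 4 Patient 3 Patient 2 Patient 1.
Patient 4: waits 0, runs 0→10
Patient 3: waits 10, runs 10→19
Patient 2: waits 19, runs 19→24
Patient 1: waits 24, runs 24→26
Sum = 0+10+19+24 = 53.
FIFO (arrival order): Patient 1 Patient 2 Patient 3 Patient 4.
Patient 1: waits 0, runs 0→2
Patient 2: waits 2, runs 2→7
Patient 3: waits 7, runs 7→16
Patient 4: waits 16, runs 16→26
Sum = 0+2+7+16 = 25.
EDD (increasing due date): Patient 3 Patient 2 Patient 4 Patient 1.
Patient 3: waits 0, runs 0→9
Patient 2: waits 9, runs 9→14
Patient 4: waits 14, runs 14→24
Patient 1: waits 24, runs 24→26
Sum = 0+9+14+24 = 47.
LPT 53, FIFO 25, EDD 47 → minimum 25.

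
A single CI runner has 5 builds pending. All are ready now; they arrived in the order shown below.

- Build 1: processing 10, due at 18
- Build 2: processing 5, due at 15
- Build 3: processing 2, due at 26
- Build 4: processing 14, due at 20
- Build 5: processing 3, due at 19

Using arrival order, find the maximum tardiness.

15

FIFO (arrival order): Build 1 Build 2 Build 3 Build 4 Build 5.
Build 1: 0→10, due 18, tardiness 0
Build 2: 10→15, due 15, tardiness 0
Build 3: 15→17, due 26, tardiness 0
Build 4: 17→31, due 20, tardiness 11
Build 5: 31→34, due 19, tardiness 15
Maximum = 15.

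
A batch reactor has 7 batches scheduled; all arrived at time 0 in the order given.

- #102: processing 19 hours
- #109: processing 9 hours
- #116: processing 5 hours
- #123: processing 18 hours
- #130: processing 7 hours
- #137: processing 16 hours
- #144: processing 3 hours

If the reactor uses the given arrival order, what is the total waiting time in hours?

263

FIFO (arrival order): #102 #109 #116 #123 #130 #137 #144.
#102: waits 0, runs 0→19
#109: waits 19, runs 19→28
#116: waits 28, runs 28→33
#123: waits 33, runs 33→51
#130: waits 51, runs 51→58
#137: waits 58, runs 58→74
#144: waits 74, runs 74→77
Sum = 0+19+28+33+51+58+74 = 263.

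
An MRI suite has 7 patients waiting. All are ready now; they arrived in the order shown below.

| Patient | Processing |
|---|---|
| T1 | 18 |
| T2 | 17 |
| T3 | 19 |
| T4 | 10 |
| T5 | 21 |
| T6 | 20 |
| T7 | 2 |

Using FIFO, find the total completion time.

FIFO (arrival order): T1 T2 T3 T4 T5 T6 T7.
T1: 0→18
T2: 18→35
T3: 35→54
T4: 54→64
T5: 64→85
T6: 85→105
T7: 105→107
Sum = 18+35+54+64+85+105+107 = 468.

468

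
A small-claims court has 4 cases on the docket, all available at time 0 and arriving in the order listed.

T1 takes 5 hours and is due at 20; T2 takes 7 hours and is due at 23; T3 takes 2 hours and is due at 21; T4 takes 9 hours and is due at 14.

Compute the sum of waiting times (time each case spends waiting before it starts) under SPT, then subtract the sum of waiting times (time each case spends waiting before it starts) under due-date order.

-16

SPT (increasing processing time): T3 T1 T2 T4.
T3: waits 0, runs 0→2
T1: waits 2, runs 2→7
T2: waits 7, runs 7→14
T4: waits 14, runs 14→23
Sum = 0+2+7+14 = 23.
EDD (increasing due date): T4 T1 T3 T2.
T4: waits 0, runs 0→9
T1: waits 9, runs 9→14
T3: waits 14, runs 14→16
T2: waits 16, runs 16→23
Sum = 0+9+14+16 = 39.
Difference = 23 − 39 = -16.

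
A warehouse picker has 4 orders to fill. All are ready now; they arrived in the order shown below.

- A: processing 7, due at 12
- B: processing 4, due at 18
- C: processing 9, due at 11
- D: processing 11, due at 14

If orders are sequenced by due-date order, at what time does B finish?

31

EDD (increasing due date): C A D B.
C: 0→9
A: 9→16
D: 16→27
B: 27→31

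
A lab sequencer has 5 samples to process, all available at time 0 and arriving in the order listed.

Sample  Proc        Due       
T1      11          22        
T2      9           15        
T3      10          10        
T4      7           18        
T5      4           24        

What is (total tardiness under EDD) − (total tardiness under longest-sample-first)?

-18

EDD (increasing due date): T3 T2 T4 T1 T5.
T3: 0→10, due 10, tardiness 0
T2: 10→19, due 15, tardiness 4
T4: 19→26, due 18, tardiness 8
T1: 26→37, due 22, tardiness 15
T5: 37→41, due 24, tardiness 17
Sum = 0+4+8+15+17 = 44.
LPT (decreasing processing time): T1 T3 T2 T4 T5.
T1: 0→11, due 22, tardiness 0
T3: 11→21, due 10, tardiness 11
T2: 21→30, due 15, tardiness 15
T4: 30→37, due 18, tardiness 19
T5: 37→41, due 24, tardiness 17
Sum = 0+11+15+19+17 = 62.
Difference = 44 − 62 = -18.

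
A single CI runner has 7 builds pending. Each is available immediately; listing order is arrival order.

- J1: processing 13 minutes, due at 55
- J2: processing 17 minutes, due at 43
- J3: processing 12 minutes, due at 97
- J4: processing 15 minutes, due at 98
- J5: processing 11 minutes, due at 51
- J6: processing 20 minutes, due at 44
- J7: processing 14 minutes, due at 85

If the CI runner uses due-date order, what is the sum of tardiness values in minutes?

EDD (increasing due date): J2 J6 J5 J1 J7 J3 J4.
J2: 0→17, due 43, tardiness 0
J6: 17→37, due 44, tardiness 0
J5: 37→48, due 51, tardiness 0
J1: 48→61, due 55, tardiness 6
J7: 61→75, due 85, tardiness 0
J3: 75→87, due 97, tardiness 0
J4: 87→102, due 98, tardiness 4
Sum = 0+0+0+6+0+0+4 = 10.

10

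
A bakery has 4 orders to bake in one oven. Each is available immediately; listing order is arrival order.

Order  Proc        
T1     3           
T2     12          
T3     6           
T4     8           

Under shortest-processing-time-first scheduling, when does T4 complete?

17

SPT (increasing processing time): T1 T3 T4 T2.
T1: 0→3
T3: 3→9
T4: 9→17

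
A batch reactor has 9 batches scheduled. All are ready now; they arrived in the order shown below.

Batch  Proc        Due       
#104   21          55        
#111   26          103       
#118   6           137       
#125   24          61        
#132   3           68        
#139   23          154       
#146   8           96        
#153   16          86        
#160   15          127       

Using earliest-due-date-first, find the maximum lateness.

EDD (increasing due date): #104 #125 #132 #153 #146 #111 #160 #118 #139.
#104: 0→21, due 55, lateness -34
#125: 21→45, due 61, lateness -16
#132: 45→48, due 68, lateness -20
#153: 48→64, due 86, lateness -22
#146: 64→72, due 96, lateness -24
#111: 72→98, due 103, lateness -5
#160: 98→113, due 127, lateness -14
#118: 113→119, due 137, lateness -18
#139: 119→142, due 154, lateness -12
Maximum = -5.

-5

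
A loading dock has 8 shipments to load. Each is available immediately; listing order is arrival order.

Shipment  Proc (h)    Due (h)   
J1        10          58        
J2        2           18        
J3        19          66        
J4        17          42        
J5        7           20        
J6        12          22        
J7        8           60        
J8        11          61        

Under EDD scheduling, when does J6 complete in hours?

EDD (increasing due date): J2 J5 J6 J4 J1 J7 J8 J3.
J2: 0→2
J5: 2→9
J6: 9→21

21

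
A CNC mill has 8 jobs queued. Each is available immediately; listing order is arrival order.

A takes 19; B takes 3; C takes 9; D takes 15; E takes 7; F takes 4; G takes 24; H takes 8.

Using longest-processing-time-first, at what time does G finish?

LPT (decreasing processing time): G A D C H E F B.
G: 0→24

24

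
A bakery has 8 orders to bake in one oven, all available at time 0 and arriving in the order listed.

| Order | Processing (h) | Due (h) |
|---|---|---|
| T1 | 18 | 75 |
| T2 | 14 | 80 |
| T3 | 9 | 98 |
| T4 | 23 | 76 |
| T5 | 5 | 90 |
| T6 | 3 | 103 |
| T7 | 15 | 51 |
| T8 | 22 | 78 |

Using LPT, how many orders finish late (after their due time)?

LPT (decreasing processing time): T4 T8 T1 T7 T2 T3 T5 T6.
T4: 0→23, due 76, tardiness 0
T8: 23→45, due 78, tardiness 0
T1: 45→63, due 75, tardiness 0
T7: 63→78, due 51, tardiness 27
T2: 78→92, due 80, tardiness 12
T3: 92→101, due 98, tardiness 3
T5: 101→106, due 90, tardiness 16
T6: 106→109, due 103, tardiness 6
Late orders: 5.

5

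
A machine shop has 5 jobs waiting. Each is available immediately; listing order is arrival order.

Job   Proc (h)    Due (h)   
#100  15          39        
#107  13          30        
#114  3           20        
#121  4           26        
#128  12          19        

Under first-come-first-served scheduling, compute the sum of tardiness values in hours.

FIFO (arrival order): #100 #107 #114 #121 #128.
#100: 0→15, due 39, tardiness 0
#107: 15→28, due 30, tardiness 0
#114: 28→31, due 20, tardiness 11
#121: 31→35, due 26, tardiness 9
#128: 35→47, due 19, tardiness 28
Sum = 0+0+11+9+28 = 48.

48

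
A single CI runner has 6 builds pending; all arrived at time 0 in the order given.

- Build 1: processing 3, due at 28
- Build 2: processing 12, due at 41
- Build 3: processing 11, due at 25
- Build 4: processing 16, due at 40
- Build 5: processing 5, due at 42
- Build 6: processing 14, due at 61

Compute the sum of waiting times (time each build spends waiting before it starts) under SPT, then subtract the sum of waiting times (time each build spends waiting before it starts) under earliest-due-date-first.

-38

SPT (increasing processing time): Build 1 Build 5 Build 3 Build 2 Build 6 Build 4.
Build 1: waits 0, runs 0→3
Build 5: waits 3, runs 3→8
Build 3: waits 8, runs 8→19
Build 2: waits 19, runs 19→31
Build 6: waits 31, runs 31→45
Build 4: waits 45, runs 45→61
Sum = 0+3+8+19+31+45 = 106.
EDD (increasing due date): Build 3 Build 1 Build 4 Build 2 Build 5 Build 6.
Build 3: waits 0, runs 0→11
Build 1: waits 11, runs 11→14
Build 4: waits 14, runs 14→30
Build 2: waits 30, runs 30→42
Build 5: waits 42, runs 42→47
Build 6: waits 47, runs 47→61
Sum = 0+11+14+30+42+47 = 144.
Difference = 106 − 144 = -38.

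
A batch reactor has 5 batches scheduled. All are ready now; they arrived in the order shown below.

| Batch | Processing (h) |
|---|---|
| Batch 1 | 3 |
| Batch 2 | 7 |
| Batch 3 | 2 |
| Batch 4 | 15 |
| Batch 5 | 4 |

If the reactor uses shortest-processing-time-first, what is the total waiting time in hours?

32

SPT (increasing processing time): Batch 3 Batch 1 Batch 5 Batch 2 Batch 4.
Batch 3: waits 0, runs 0→2
Batch 1: waits 2, runs 2→5
Batch 5: waits 5, runs 5→9
Batch 2: waits 9, runs 9→16
Batch 4: waits 16, runs 16→31
Sum = 0+2+5+9+16 = 32.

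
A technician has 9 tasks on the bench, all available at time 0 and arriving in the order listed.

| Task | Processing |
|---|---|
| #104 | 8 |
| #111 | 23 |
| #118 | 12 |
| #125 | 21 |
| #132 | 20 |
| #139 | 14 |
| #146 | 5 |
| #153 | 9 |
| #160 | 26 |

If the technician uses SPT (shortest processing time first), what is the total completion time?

SPT (increasing processing time): #146 #104 #153 #118 #139 #132 #125 #111 #160.
#146: 0→5
#104: 5→13
#153: 13→22
#118: 22→34
#139: 34→48
#132: 48→68
#125: 68→89
#111: 89→112
#160: 112→138
Sum = 5+13+22+34+48+68+89+112+138 = 529.

529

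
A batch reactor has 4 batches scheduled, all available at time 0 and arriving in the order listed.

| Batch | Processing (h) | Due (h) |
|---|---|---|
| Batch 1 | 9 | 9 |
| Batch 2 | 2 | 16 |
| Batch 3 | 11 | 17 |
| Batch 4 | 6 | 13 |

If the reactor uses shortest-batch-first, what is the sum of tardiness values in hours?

19

SPT (increasing processing time): Batch 2 Batch 4 Batch 1 Batch 3.
Batch 2: 0→2, due 16, tardiness 0
Batch 4: 2→8, due 13, tardiness 0
Batch 1: 8→17, due 9, tardiness 8
Batch 3: 17→28, due 17, tardiness 11
Sum = 0+0+8+11 = 19.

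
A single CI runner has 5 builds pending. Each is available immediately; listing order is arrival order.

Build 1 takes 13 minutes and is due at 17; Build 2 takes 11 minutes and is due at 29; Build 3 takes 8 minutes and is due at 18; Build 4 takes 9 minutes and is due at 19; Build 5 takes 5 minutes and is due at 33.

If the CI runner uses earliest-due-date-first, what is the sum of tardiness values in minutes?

EDD (increasing due date): Build 1 Build 3 Build 4 Build 2 Build 5.
Build 1: 0→13, due 17, tardiness 0
Build 3: 13→21, due 18, tardiness 3
Build 4: 21→30, due 19, tardiness 11
Build 2: 30→41, due 29, tardiness 12
Build 5: 41→46, due 33, tardiness 13
Sum = 0+3+11+12+13 = 39.

39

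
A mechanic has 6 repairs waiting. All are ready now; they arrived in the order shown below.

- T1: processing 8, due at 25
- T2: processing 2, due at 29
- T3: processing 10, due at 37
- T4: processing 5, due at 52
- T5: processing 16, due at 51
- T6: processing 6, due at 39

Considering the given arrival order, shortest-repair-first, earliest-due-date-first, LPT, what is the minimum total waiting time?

74

FIFO (arrival order): T1 T2 T3 T4 T5 T6.
T1: waits 0, runs 0→8
T2: waits 8, runs 8→10
T3: waits 10, runs 10→20
T4: waits 20, runs 20→25
T5: waits 25, runs 25→41
T6: waits 41, runs 41→47
Sum = 0+8+10+20+25+41 = 104.
SPT (increasing processing time): T2 T4 T6 T1 T3 T5.
T2: waits 0, runs 0→2
T4: waits 2, runs 2→7
T6: waits 7, runs 7→13
T1: waits 13, runs 13→21
T3: waits 21, runs 21→31
T5: waits 31, runs 31→47
Sum = 0+2+7+13+21+31 = 74.
EDD (increasing due date): T1 T2 T3 T6 T5 T4.
T1: waits 0, runs 0→8
T2: waits 8, runs 8→10
T3: waits 10, runs 10→20
T6: waits 20, runs 20→26
T5: waits 26, runs 26→42
T4: waits 42, runs 42→47
Sum = 0+8+10+20+26+42 = 106.
LPT (decreasing processing time): T5 T3 T1 T6 T4 T2.
T5: waits 0, runs 0→16
T3: waits 16, runs 16→26
T1: waits 26, runs 26→34
T6: waits 34, runs 34→40
T4: waits 40, runs 40→45
T2: waits 45, runs 45→47
Sum = 0+16+26+34+40+45 = 161.
FIFO 104, SPT 74, EDD 106, LPT 161 → minimum 74.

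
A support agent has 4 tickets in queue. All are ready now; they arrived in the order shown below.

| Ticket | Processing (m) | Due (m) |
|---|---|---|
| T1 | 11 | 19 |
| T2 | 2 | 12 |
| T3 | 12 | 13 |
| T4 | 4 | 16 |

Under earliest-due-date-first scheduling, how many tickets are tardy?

EDD (increasing due date): T2 T3 T4 T1.
T2: 0→2, due 12, tardiness 0
T3: 2→14, due 13, tardiness 1
T4: 14→18, due 16, tardiness 2
T1: 18→29, due 19, tardiness 10
Late tickets: 3.

3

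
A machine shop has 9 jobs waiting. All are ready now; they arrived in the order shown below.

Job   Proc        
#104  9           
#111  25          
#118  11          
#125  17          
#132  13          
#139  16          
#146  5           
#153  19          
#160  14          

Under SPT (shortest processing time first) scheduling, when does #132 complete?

SPT (increasing processing time): #146 #104 #118 #132 #160 #139 #125 #153 #111.
#146: 0→5
#104: 5→14
#118: 14→25
#132: 25→38

38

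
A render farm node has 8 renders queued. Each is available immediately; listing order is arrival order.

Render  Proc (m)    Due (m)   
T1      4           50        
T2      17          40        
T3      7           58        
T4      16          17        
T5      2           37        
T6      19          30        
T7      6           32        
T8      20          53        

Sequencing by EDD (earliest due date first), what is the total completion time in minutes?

434

EDD (increasing due date): T4 T6 T7 T5 T2 T1 T8 T3.
T4: 0→16
T6: 16→35
T7: 35→41
T5: 41→43
T2: 43→60
T1: 60→64
T8: 64→84
T3: 84→91
Sum = 16+35+41+43+60+64+84+91 = 434.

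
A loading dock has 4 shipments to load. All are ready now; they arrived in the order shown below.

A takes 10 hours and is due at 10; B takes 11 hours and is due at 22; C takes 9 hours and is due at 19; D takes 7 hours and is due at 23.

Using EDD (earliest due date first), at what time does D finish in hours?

EDD (increasing due date): A C B D.
A: 0→10
C: 10→19
B: 19→30
D: 30→37

37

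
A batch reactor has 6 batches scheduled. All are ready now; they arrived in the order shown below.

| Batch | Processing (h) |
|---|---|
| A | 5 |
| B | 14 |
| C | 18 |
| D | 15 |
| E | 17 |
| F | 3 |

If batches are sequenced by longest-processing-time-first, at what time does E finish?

LPT (decreasing processing time): C E D B A F.
C: 0→18
E: 18→35

35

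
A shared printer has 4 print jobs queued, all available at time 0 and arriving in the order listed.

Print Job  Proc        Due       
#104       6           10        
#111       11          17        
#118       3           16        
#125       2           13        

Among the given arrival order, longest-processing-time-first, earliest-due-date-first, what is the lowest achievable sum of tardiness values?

FIFO (arrival order): #104 #111 #118 #125.
#104: 0→6, due 10, tardiness 0
#111: 6→17, due 17, tardiness 0
#118: 17→20, due 16, tardiness 4
#125: 20→22, due 13, tardiness 9
Sum = 0+0+4+9 = 13.
LPT (decreasing processing time): #111 #104 #118 #125.
#111: 0→11, due 17, tardiness 0
#104: 11→17, due 10, tardiness 7
#118: 17→20, due 16, tardiness 4
#125: 20→22, due 13, tardiness 9
Sum = 0+7+4+9 = 20.
EDD (increasing due date): #104 #125 #118 #111.
#104: 0→6, due 10, tardiness 0
#125: 6→8, due 13, tardiness 0
#118: 8→11, due 16, tardiness 0
#111: 11→22, due 17, tardiness 5
Sum = 0+0+0+5 = 5.
FIFO 13, LPT 20, EDD 5 → minimum 5.

5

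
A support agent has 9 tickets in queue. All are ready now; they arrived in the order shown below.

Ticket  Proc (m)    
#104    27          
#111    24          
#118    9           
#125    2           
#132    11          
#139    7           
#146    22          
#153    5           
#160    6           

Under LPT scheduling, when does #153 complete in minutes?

111

LPT (decreasing processing time): #104 #111 #146 #132 #118 #139 #160 #153 #125.
#104: 0→27
#111: 27→51
#146: 51→73
#132: 73→84
#118: 84→93
#139: 93→100
#160: 100→106
#153: 106→111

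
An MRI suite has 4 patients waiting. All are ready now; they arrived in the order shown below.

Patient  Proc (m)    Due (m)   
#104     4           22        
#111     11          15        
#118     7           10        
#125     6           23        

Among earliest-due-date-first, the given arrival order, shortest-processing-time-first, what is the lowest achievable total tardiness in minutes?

8

EDD (increasing due date): #118 #111 #104 #125.
#118: 0→7, due 10, tardiness 0
#111: 7→18, due 15, tardiness 3
#104: 18→22, due 22, tardiness 0
#125: 22→28, due 23, tardiness 5
Sum = 0+3+0+5 = 8.
FIFO (arrival order): #104 #111 #118 #125.
#104: 0→4, due 22, tardiness 0
#111: 4→15, due 15, tardiness 0
#118: 15→22, due 10, tardiness 12
#125: 22→28, due 23, tardiness 5
Sum = 0+0+12+5 = 17.
SPT (increasing processing time): #104 #125 #118 #111.
#104: 0→4, due 22, tardiness 0
#125: 4→10, due 23, tardiness 0
#118: 10→17, due 10, tardiness 7
#111: 17→28, due 15, tardiness 13
Sum = 0+0+7+13 = 20.
EDD 8, FIFO 17, SPT 20 → minimum 8.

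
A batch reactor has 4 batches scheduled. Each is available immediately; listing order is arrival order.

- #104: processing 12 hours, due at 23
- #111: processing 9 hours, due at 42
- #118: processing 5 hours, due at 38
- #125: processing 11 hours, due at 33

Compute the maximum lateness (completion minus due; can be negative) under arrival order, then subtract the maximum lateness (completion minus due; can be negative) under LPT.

5

FIFO (arrival order): #104 #111 #118 #125.
#104: 0→12, due 23, lateness -11
#111: 12→21, due 42, lateness -21
#118: 21→26, due 38, lateness -12
#125: 26→37, due 33, lateness 4
Maximum = 4.
LPT (decreasing processing time): #104 #125 #111 #118.
#104: 0→12, due 23, lateness -11
#125: 12→23, due 33, lateness -10
#111: 23→32, due 42, lateness -10
#118: 32→37, due 38, lateness -1
Maximum = -1.
Difference = 4 − -1 = 5.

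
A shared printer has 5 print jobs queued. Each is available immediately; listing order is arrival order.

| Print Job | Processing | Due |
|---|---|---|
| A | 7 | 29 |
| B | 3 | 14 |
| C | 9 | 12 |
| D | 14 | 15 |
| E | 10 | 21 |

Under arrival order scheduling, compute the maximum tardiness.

22

FIFO (arrival order): A B C D E.
A: 0→7, due 29, tardiness 0
B: 7→10, due 14, tardiness 0
C: 10→19, due 12, tardiness 7
D: 19→33, due 15, tardiness 18
E: 33→43, due 21, tardiness 22
Maximum = 22.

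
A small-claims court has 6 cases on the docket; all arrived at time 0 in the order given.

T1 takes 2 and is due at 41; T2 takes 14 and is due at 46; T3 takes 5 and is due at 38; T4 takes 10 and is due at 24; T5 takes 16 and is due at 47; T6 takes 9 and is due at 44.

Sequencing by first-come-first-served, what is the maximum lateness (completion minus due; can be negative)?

12

FIFO (arrival order): T1 T2 T3 T4 T5 T6.
T1: 0→2, due 41, lateness -39
T2: 2→16, due 46, lateness -30
T3: 16→21, due 38, lateness -17
T4: 21→31, due 24, lateness 7
T5: 31→47, due 47, lateness 0
T6: 47→56, due 44, lateness 12
Maximum = 12.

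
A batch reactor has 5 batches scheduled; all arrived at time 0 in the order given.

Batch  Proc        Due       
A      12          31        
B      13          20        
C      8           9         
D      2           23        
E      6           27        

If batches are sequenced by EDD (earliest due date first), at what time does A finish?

41

EDD (increasing due date): C B D E A.
C: 0→8
B: 8→21
D: 21→23
E: 23→29
A: 29→41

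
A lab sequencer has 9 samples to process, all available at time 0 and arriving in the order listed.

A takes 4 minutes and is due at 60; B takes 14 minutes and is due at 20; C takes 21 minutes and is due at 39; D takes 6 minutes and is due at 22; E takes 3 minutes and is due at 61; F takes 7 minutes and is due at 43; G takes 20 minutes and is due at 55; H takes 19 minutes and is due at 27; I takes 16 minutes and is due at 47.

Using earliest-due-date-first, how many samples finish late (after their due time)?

7

EDD (increasing due date): B D H C F I G A E.
B: 0→14, due 20, tardiness 0
D: 14→20, due 22, tardiness 0
H: 20→39, due 27, tardiness 12
C: 39→60, due 39, tardiness 21
F: 60→67, due 43, tardiness 24
I: 67→83, due 47, tardiness 36
G: 83→103, due 55, tardiness 48
A: 103→107, due 60, tardiness 47
E: 107→110, due 61, tardiness 49
Late samples: 7.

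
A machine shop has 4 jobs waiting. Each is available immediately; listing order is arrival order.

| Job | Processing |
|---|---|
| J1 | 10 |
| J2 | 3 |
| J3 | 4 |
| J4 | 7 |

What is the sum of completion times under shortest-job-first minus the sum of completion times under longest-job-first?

SPT (increasing processing time): J2 J3 J4 J1.
J2: 0→3
J3: 3→7
J4: 7→14
J1: 14→24
Sum = 3+7+14+24 = 48.
LPT (decreasing processing time): J1 J4 J3 J2.
J1: 0→10
J4: 10→17
J3: 17→21
J2: 21→24
Sum = 10+17+21+24 = 72.
Difference = 48 − 72 = -24.

-24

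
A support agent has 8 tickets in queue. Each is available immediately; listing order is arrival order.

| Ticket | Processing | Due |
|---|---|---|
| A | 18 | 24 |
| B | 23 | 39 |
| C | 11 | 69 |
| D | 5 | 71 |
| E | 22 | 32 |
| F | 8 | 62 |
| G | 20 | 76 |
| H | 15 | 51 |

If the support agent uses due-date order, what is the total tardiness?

188

EDD (increasing due date): A E B H F C D G.
A: 0→18, due 24, tardiness 0
E: 18→40, due 32, tardiness 8
B: 40→63, due 39, tardiness 24
H: 63→78, due 51, tardiness 27
F: 78→86, due 62, tardiness 24
C: 86→97, due 69, tardiness 28
D: 97→102, due 71, tardiness 31
G: 102→122, due 76, tardiness 46
Sum = 0+8+24+27+24+28+31+46 = 188.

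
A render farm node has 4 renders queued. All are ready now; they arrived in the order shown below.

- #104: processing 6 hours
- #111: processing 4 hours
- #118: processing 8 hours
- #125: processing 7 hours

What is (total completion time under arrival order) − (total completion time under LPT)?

FIFO (arrival order): #104 #111 #118 #125.
#104: 0→6
#111: 6→10
#118: 10→18
#125: 18→25
Sum = 6+10+18+25 = 59.
LPT (decreasing processing time): #118 #125 #104 #111.
#118: 0→8
#125: 8→15
#104: 15→21
#111: 21→25
Sum = 8+15+21+25 = 69.
Difference = 59 − 69 = -10.

-10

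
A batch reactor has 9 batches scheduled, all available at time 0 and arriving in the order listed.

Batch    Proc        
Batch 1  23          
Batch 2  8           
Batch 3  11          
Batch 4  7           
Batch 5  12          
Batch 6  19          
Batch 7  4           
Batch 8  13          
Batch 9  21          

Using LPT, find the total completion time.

LPT (decreasing processing time): Batch 1 Batch 9 Batch 6 Batch 8 Batch 5 Batch 3 Batch 2 Batch 4 Batch 7.
Batch 1: 0→23
Batch 9: 23→44
Batch 6: 44→63
Batch 8: 63→76
Batch 5: 76→88
Batch 3: 88→99
Batch 2: 99→107
Batch 4: 107→114
Batch 7: 114→118
Sum = 23+44+63+76+88+99+107+114+118 = 732.

732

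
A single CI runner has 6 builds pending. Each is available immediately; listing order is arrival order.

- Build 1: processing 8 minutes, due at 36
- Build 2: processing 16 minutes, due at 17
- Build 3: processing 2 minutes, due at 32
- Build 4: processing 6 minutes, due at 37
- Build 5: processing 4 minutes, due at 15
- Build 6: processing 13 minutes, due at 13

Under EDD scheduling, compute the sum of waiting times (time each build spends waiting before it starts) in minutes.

141

EDD (increasing due date): Build 6 Build 5 Build 2 Build 3 Build 1 Build 4.
Build 6: waits 0, runs 0→13
Build 5: waits 13, runs 13→17
Build 2: waits 17, runs 17→33
Build 3: waits 33, runs 33→35
Build 1: waits 35, runs 35→43
Build 4: waits 43, runs 43→49
Sum = 0+13+17+33+35+43 = 141.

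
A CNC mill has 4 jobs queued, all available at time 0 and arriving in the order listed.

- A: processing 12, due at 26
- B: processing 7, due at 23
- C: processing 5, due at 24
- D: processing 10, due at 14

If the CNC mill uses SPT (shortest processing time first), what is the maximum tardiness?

SPT (increasing processing time): C B D A.
C: 0→5, due 24, tardiness 0
B: 5→12, due 23, tardiness 0
D: 12→22, due 14, tardiness 8
A: 22→34, due 26, tardiness 8
Maximum = 8.

8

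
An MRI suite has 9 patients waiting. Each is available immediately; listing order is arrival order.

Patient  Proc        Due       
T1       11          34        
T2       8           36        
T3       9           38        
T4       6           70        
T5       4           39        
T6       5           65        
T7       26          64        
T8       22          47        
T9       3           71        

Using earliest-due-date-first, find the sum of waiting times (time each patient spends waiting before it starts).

EDD (increasing due date): T1 T2 T3 T5 T8 T7 T6 T4 T9.
T1: waits 0, runs 0→11
T2: waits 11, runs 11→19
T3: waits 19, runs 19→28
T5: waits 28, runs 28→32
T8: waits 32, runs 32→54
T7: waits 54, runs 54→80
T6: waits 80, runs 80→85
T4: waits 85, runs 85→91
T9: waits 91, runs 91→94
Sum = 0+11+19+28+32+54+80+85+91 = 400.

400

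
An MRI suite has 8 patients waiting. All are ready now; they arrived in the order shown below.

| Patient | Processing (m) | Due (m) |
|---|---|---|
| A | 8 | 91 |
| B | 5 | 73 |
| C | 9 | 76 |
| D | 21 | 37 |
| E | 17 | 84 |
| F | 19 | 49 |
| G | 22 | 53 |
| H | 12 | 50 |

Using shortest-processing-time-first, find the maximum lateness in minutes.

60

SPT (increasing processing time): B A C H E F D G.
B: 0→5, due 73, lateness -68
A: 5→13, due 91, lateness -78
C: 13→22, due 76, lateness -54
H: 22→34, due 50, lateness -16
E: 34→51, due 84, lateness -33
F: 51→70, due 49, lateness 21
D: 70→91, due 37, lateness 54
G: 91→113, due 53, lateness 60
Maximum = 60.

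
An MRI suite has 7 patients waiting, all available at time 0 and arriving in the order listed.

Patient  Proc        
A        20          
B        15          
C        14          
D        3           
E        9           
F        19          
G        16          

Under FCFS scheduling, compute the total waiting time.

FIFO (arrival order): A B C D E F G.
A: waits 0, runs 0→20
B: waits 20, runs 20→35
C: waits 35, runs 35→49
D: waits 49, runs 49→52
E: waits 52, runs 52→61
F: waits 61, runs 61→80
G: waits 80, runs 80→96
Sum = 0+20+35+49+52+61+80 = 297.

297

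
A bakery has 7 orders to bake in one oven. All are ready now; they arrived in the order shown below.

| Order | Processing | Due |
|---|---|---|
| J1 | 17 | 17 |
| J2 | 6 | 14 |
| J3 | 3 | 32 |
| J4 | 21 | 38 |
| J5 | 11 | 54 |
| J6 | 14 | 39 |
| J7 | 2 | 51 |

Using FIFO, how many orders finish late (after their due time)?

5

FIFO (arrival order): J1 J2 J3 J4 J5 J6 J7.
J1: 0→17, due 17, tardiness 0
J2: 17→23, due 14, tardiness 9
J3: 23→26, due 32, tardiness 0
J4: 26→47, due 38, tardiness 9
J5: 47→58, due 54, tardiness 4
J6: 58→72, due 39, tardiness 33
J7: 72→74, due 51, tardiness 23
Late orders: 5.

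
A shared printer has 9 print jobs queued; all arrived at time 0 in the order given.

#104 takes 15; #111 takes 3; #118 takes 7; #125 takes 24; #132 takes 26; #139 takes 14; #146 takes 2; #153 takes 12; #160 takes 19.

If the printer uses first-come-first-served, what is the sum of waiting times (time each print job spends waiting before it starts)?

FIFO (arrival order): #104 #111 #118 #125 #132 #139 #146 #153 #160.
#104: waits 0, runs 0→15
#111: waits 15, runs 15→18
#118: waits 18, runs 18→25
#125: waits 25, runs 25→49
#132: waits 49, runs 49→75
#139: waits 75, runs 75→89
#146: waits 89, runs 89→91
#153: waits 91, runs 91→103
#160: waits 103, runs 103→122
Sum = 0+15+18+25+49+75+89+91+103 = 465.

465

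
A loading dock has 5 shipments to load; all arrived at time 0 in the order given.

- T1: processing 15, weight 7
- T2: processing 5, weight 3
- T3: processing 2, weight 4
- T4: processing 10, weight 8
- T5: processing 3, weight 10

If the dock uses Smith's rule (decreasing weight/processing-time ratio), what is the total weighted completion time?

475

WSPT (decreasing weight/processing-time ratio): T5 T3 T4 T2 T1.
T5: finishes 3, weight 10, w·C = 30
T3: finishes 5, weight 4, w·C = 20
T4: finishes 15, weight 8, w·C = 120
T2: finishes 20, weight 3, w·C = 60
T1: finishes 35, weight 7, w·C = 245
Sum = 30+20+120+60+245 = 475.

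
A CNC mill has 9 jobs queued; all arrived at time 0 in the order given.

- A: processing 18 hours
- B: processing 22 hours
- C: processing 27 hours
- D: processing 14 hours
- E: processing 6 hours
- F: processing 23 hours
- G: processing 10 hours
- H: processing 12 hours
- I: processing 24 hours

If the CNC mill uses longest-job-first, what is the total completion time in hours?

936

LPT (decreasing processing time): C I F B A D H G E.
C: 0→27
I: 27→51
F: 51→74
B: 74→96
A: 96→114
D: 114→128
H: 128→140
G: 140→150
E: 150→156
Sum = 27+51+74+96+114+128+140+150+156 = 936.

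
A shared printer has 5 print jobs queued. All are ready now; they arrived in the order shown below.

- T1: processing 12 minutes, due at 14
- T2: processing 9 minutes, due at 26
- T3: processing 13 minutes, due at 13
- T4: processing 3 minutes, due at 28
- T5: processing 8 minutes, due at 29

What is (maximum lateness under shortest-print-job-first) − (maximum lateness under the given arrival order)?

SPT (increasing processing time): T4 T5 T2 T1 T3.
T4: 0→3, due 28, lateness -25
T5: 3→11, due 29, lateness -18
T2: 11→20, due 26, lateness -6
T1: 20→32, due 14, lateness 18
T3: 32→45, due 13, lateness 32
Maximum = 32.
FIFO (arrival order): T1 T2 T3 T4 T5.
T1: 0→12, due 14, lateness -2
T2: 12→21, due 26, lateness -5
T3: 21→34, due 13, lateness 21
T4: 34→37, due 28, lateness 9
T5: 37→45, due 29, lateness 16
Maximum = 21.
Difference = 32 − 21 = 11.

11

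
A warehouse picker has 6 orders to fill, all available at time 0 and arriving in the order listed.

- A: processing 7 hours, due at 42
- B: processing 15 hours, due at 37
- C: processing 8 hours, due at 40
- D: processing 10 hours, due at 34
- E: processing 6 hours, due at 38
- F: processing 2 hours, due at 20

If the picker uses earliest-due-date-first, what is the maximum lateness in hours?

6

EDD (increasing due date): F D B E C A.
F: 0→2, due 20, lateness -18
D: 2→12, due 34, lateness -22
B: 12→27, due 37, lateness -10
E: 27→33, due 38, lateness -5
C: 33→41, due 40, lateness 1
A: 41→48, due 42, lateness 6
Maximum = 6.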